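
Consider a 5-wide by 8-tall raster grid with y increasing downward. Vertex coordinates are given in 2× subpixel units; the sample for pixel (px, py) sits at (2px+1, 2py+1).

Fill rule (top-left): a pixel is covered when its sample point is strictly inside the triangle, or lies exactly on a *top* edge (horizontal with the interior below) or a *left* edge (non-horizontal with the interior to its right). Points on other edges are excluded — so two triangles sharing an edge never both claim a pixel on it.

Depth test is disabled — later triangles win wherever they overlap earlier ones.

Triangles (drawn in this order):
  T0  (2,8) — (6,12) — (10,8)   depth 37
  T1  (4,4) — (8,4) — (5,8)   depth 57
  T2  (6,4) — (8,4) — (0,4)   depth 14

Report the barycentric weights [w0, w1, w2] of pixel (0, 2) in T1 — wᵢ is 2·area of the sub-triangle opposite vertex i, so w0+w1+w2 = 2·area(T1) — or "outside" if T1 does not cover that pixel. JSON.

T0:
  2·area = 32  (B↔C swapped to make it positive)
  edge (2, 8)→(10, 8): d=(8,0) top-left  bias=+0
  edge (10, 8)→(6, 12): d=(-4,4) right/bottom  bias=-1
  edge (6, 12)→(2, 8): d=(-4,-4) top-left  bias=+0
    (0,3)@(1, 7): e=[-8,40,0] → .  [on edge]
    (1,4)@(3, 9): e=[8,24,0] → X  [on edge]
    (2,4)@(5, 9): e=[8,16,8] → X
    (3,4)@(7, 9): e=[8,8,16] → X
    (4,4)@(9, 9): e=[8,0,24] → .  [on edge]
    (1,5)@(3, 11): e=[24,16,-8] → .
    (2,5)@(5, 11): e=[24,8,0] → X  [on edge]
    (3,5)@(7, 11): e=[24,0,8] → .  [on edge]
    (2,6)@(5, 13): e=[40,0,-8] → .  [on edge]
    (3,6)@(7, 13): e=[40,-8,0] → .  [on edge]
    (1,7)@(3, 15): e=[56,0,-24] → .  [on edge]
    (4,7)@(9, 15): e=[56,-24,0] → .  [on edge]
  covered (4 px):
    . . . . .
    . . . . .
    . . . . .
    . . . . .
    . X X X .
    . . X . .
    . . . . .
    . . . . .
T1:
  2·area = 16
  edge (4, 4)→(8, 4): d=(4,0) top-left  bias=+0
  edge (8, 4)→(5, 8): d=(-3,4) right/bottom  bias=-1
  edge (5, 8)→(4, 4): d=(-1,-4) top-left  bias=+0
    (2,2)@(5, 5): e=[4,9,3] → X
    (3,2)@(7, 5): e=[4,1,11] → X
    (4,2)@(9, 5): e=[4,-7,19] → .
    (2,3)@(5, 7): e=[12,3,1] → X
    (3,3)@(7, 7): e=[12,-5,9] → .
    (2,4)@(5, 9): e=[20,-3,-1] → .
  covered (3 px):
    . . . . .
    . . . . .
    . . X X .
    . . X . .
    . . . . .
    . . . . .
    . . . . .
    . . . . .
T2:
  degenerate (2·area = 0) — covers nothing

Result: "outside"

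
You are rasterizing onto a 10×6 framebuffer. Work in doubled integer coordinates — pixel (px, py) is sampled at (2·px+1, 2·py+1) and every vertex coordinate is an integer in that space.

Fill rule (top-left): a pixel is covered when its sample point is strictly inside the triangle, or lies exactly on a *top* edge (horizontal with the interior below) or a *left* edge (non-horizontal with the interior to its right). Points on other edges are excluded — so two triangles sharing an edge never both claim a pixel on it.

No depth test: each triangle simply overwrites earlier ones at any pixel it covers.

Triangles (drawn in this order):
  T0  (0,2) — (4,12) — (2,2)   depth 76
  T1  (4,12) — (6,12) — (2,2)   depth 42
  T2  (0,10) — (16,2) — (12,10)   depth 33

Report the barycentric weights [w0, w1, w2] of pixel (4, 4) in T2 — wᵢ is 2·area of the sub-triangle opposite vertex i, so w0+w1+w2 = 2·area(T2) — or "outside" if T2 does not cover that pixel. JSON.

T0:
  2·area = 20  (B↔C swapped to make it positive)
  edge (0, 2)→(2, 2): d=(2,0) top-left  bias=+0
  edge (2, 2)→(4, 12): d=(2,10) right/bottom  bias=-1
  edge (4, 12)→(0, 2): d=(-4,-10) top-left  bias=+0
    (0,1)@(1, 3): e=[2,12,6] → X
    (1,1)@(3, 3): e=[2,-8,26] → .
    (0,2)@(1, 5): e=[6,16,-2] → .
    (1,3)@(3, 7): e=[10,0,10] → .  [on edge]
    (1,4)@(3, 9): e=[14,4,2] → X
    (2,4)@(5, 9): e=[14,-16,22] → .
    (1,5)@(3, 11): e=[18,8,-6] → .
  covered (2 px):
    . . . . . . . . . .
    X . . . . . . . . .
    . . . . . . . . . .
    . . . . . . . . . .
    . X . . . . . . . .
    . . . . . . . . . .
T1:
  2·area = 20  (B↔C swapped to make it positive)
  edge (4, 12)→(2, 2): d=(-2,-10) top-left  bias=+0
  edge (2, 2)→(6, 12): d=(4,10) right/bottom  bias=-1
  edge (6, 12)→(4, 12): d=(-2,0) right/bottom  bias=-1
    (1,2)@(3, 5): e=[4,2,14] → X
    (2,2)@(5, 5): e=[24,-18,14] → .
    (1,3)@(3, 7): e=[0,10,10] → X  [on edge]
    (2,3)@(5, 7): e=[20,-10,10] → .
    (1,4)@(3, 9): e=[-4,18,6] → .
    (2,5)@(5, 11): e=[12,6,2] → X
    (3,5)@(7, 11): e=[32,-14,2] → .
  covered (3 px):
    . . . . . . . . . .
    . . . . . . . . . .
    . X . . . . . . . .
    . X . . . . . . . .
    . . . . . . . . . .
    . . X . . . . . . .
T2:
  2·area = 96
  edge (0, 10)→(16, 2): d=(16,-8) top-left  bias=+0
  edge (16, 2)→(12, 10): d=(-4,8) right/bottom  bias=-1
  edge (12, 10)→(0, 10): d=(-12,0) right/bottom  bias=-1
    (7,1)@(15, 3): e=[8,4,84] → X
    (8,1)@(17, 3): e=[24,-12,84] → .
    (5,2)@(11, 5): e=[8,28,60] → X
    (6,2)@(13, 5): e=[24,12,60] → X
    (7,2)@(15, 5): e=[40,-4,60] → .
    (3,3)@(7, 7): e=[8,52,36] → X
    (4,3)@(9, 7): e=[24,36,36] → X
    (7,3)@(15, 7): e=[72,-12,36] → .
    (1,4)@(3, 9): e=[8,76,12] → X
    (2,4)@(5, 9): e=[24,60,12] → X
    (6,4)@(13, 9): e=[88,-4,12] → .
    (1,5)@(3, 11): e=[40,68,-12] → .
  covered (12 px):
    . . . . . . . . . .
    . . . . . . . X . .
    . . . . . X X . . .
    . . . X X X X . . .
    . X X X X X . . . .
    . . . . . . . . . .

Answer: [28,12,56]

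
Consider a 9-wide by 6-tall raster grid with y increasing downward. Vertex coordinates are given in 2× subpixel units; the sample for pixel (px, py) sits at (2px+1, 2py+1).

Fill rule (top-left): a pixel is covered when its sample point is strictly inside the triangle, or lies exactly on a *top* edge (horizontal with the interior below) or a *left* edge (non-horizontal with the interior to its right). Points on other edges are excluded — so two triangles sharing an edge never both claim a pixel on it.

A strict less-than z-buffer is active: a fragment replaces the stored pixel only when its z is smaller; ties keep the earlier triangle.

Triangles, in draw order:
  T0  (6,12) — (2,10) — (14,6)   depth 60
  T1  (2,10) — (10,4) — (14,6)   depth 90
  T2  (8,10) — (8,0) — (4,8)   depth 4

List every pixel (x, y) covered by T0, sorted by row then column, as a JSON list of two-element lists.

T0:
  2·area = 40
  edge (6, 12)→(2, 10): d=(-4,-2) top-left  bias=+0
  edge (2, 10)→(14, 6): d=(12,-4) top-left  bias=+0
  edge (14, 6)→(6, 12): d=(-8,6) right/bottom  bias=-1
    (8,2)@(17, 5): e=[50,0,-10] → .  [on edge]
    (5,3)@(11, 7): e=[30,0,10] → X  [on edge]
    (6,3)@(13, 7): e=[34,8,-2] → .
    (2,4)@(5, 9): e=[10,0,30] → X  [on edge]
    (3,4)@(7, 9): e=[14,8,18] → X
    (4,4)@(9, 9): e=[18,16,6] → X
    (5,4)@(11, 9): e=[22,24,-6] → .
    (2,5)@(5, 11): e=[2,24,14] → X
    (4,5)@(9, 11): e=[10,40,-10] → .
  covered (6 px):
    . . . . . . . . .
    . . . . . . . . .
    . . . . . . . . .
    . . . . . X . . .
    . . X X X . . . .
    . . X X . . . . .
T1:
  2·area = 40
  edge (2, 10)→(10, 4): d=(8,-6) top-left  bias=+0
  edge (10, 4)→(14, 6): d=(4,2) right/bottom  bias=-1
  edge (14, 6)→(2, 10): d=(-12,4) right/bottom  bias=-1
    (4,2)@(9, 5): e=[2,6,32] → X
    (5,2)@(11, 5): e=[14,2,24] → X
    (6,2)@(13, 5): e=[26,-2,16] → .
    (8,2)@(17, 5): e=[50,-10,0] → .  [on edge]
    (3,3)@(7, 7): e=[6,18,16] → X
    (5,3)@(11, 7): e=[30,10,0] → .  [on edge]
    (2,4)@(5, 9): e=[10,30,0] → .  [on edge]
    (3,4)@(7, 9): e=[22,26,-8] → .
    (4,4)@(9, 9): e=[34,22,-16] → .
  covered (4 px):
    . . . . . . . . .
    . . . . . . . . .
    . . . . X X . . .
    . . . X X . . . .
    . . . . . . . . .
    . . . . . . . . .
T2:
  2·area = 40  (B↔C swapped to make it positive)
  edge (8, 10)→(4, 8): d=(-4,-2) top-left  bias=+0
  edge (4, 8)→(8, 0): d=(4,-8) top-left  bias=+0
  edge (8, 0)→(8, 10): d=(0,10) right/bottom  bias=-1
    (3,1)@(7, 3): e=[26,4,10] → X
    (4,1)@(9, 3): e=[30,20,-10] → .
    (3,2)@(7, 5): e=[18,12,10] → X
    (4,2)@(9, 5): e=[22,28,-10] → .
    (2,3)@(5, 7): e=[6,4,30] → X
    (4,3)@(9, 7): e=[14,36,-10] → .
    (2,4)@(5, 9): e=[-2,12,30] → .
    (3,4)@(7, 9): e=[2,28,10] → X
    (4,4)@(9, 9): e=[6,44,-10] → .
    (3,5)@(7, 11): e=[-6,36,10] → .
  covered (5 px):
    . . . . . . . . .
    . . . X . . . . .
    . . . X . . . . .
    . . X X . . . . .
    . . . X . . . . .
    . . . . . . . . .

Result: [[5,3],[2,4],[3,4],[4,4],[2,5],[3,5]]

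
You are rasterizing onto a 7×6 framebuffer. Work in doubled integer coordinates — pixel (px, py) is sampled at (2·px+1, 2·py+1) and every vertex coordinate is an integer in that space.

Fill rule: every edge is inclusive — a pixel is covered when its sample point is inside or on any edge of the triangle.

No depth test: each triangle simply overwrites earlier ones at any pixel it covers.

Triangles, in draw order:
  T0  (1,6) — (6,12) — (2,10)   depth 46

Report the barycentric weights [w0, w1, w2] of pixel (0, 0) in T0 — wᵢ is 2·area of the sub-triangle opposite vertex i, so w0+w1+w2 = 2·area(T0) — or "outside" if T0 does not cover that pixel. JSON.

T0:
  2·area = 14
  edge (1, 6)→(6, 12): d=(5,6) inclusive
  edge (6, 12)→(2, 10): d=(-4,-2) inclusive
  edge (2, 10)→(1, 6): d=(-1,-4) inclusive
    (1,4)@(3, 9): e=[3,6,5] → █
    (2,4)@(5, 9): e=[-9,10,13] → ·
    (1,5)@(3, 11): e=[13,-2,3] → ·
    (2,5)@(5, 11): e=[1,2,11] → █
    (3,5)@(7, 11): e=[-11,6,19] → ·
  covered (2 px):
    · · · · · · ·
    · · · · · · ·
    · · · · · · ·
    · · · · · · ·
    · █ · · · · ·
    · · █ · · · ·

Answer: "outside"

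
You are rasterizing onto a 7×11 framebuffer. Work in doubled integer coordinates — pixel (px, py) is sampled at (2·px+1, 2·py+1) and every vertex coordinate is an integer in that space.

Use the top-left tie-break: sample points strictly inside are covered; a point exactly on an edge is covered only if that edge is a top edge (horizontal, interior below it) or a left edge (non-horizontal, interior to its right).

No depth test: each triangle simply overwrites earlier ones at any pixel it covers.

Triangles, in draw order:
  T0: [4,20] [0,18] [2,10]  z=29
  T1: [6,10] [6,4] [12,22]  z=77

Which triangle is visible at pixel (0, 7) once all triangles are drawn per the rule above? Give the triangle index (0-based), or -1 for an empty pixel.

T0:
  2·area = 36
  edge (4, 20)→(0, 18): d=(-4,-2) top-left  bias=+0
  edge (0, 18)→(2, 10): d=(2,-8) top-left  bias=+0
  edge (2, 10)→(4, 20): d=(2,10) right/bottom  bias=-1
    (0,2)@(1, 5): e=[54,-18,0] → ·  [on edge]
    (0,7)@(1, 15): e=[14,2,20] → █
    (1,7)@(3, 15): e=[18,18,0] → ·  [on edge]
    (0,8)@(1, 17): e=[6,6,24] → █
    (1,8)@(3, 17): e=[10,22,4] → █
    (2,8)@(5, 17): e=[14,38,-16] → ·
    (0,9)@(1, 19): e=[-2,10,28] → ·
    (1,9)@(3, 19): e=[2,26,8] → █
    (2,9)@(5, 19): e=[6,42,-12] → ·
    (1,10)@(3, 21): e=[-6,30,12] → ·
  covered (4 px):
    · · · · · · ·
    · · · · · · ·
    · · · · · · ·
    · · · · · · ·
    · · · · · · ·
    · · · · · · ·
    · · · · · · ·
    █ · · · · · ·
    █ █ · · · · ·
    · █ · · · · ·
    · · · · · · ·
T1:
  2·area = 36
  edge (6, 10)→(6, 4): d=(0,-6) top-left  bias=+0
  edge (6, 4)→(12, 22): d=(6,18) right/bottom  bias=-1
  edge (12, 22)→(6, 10): d=(-6,-12) top-left  bias=+0
    (2,0)@(5, 1): e=[-6,0,42] → ·  [on edge]
    (3,3)@(7, 7): e=[6,0,30] → ·  [on edge]
    (3,4)@(7, 9): e=[6,12,18] → █
    (4,4)@(9, 9): e=[18,-24,42] → ·
    (3,5)@(7, 11): e=[6,24,6] → █
    (4,5)@(9, 11): e=[18,-12,30] → ·
    (3,6)@(7, 13): e=[6,36,-6] → ·
    (4,6)@(9, 13): e=[18,0,18] → ·  [on edge]
    (4,7)@(9, 15): e=[18,12,6] → █
    (5,7)@(11, 15): e=[30,-24,30] → ·
    (4,8)@(9, 17): e=[18,24,-6] → ·
    (5,9)@(11, 19): e=[30,0,6] → ·  [on edge]
  covered (3 px):
    · · · · · · ·
    · · · · · · ·
    · · · · · · ·
    · · · · · · ·
    · · · █ · · ·
    · · · █ · · ·
    · · · · · · ·
    · · · · █ · ·
    · · · · · · ·
    · · · · · · ·
    · · · · · · ·

Z-buffer (winner per pixel, '.' = empty):
  . . . . . . .
  . . . . . . .
  . . . . . . .
  . . . . . . .
  . . . 1 . . .
  . . . 1 . . .
  . . . . . . .
  0 . . . 1 . .
  0 0 . . . . .
  . 0 . . . . .
  . . . . . . .

Result: 0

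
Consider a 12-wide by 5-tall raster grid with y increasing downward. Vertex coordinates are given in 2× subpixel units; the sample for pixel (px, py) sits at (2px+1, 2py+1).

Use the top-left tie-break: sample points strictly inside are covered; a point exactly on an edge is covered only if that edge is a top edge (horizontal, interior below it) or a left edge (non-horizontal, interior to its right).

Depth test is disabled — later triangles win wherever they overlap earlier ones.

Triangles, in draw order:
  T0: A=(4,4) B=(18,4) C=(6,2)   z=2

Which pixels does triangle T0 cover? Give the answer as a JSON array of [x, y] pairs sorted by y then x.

T0:
  2·area = 28  (B↔C swapped to make it positive)
  edge (4, 4)→(6, 2): d=(2,-2) top-left  bias=+0
  edge (6, 2)→(18, 4): d=(12,2) right/bottom  bias=-1
  edge (18, 4)→(4, 4): d=(-14,0) right/bottom  bias=-1
    (3,0)@(7, 1): e=[0,-14,42] → ·  [on edge]
    (2,1)@(5, 3): e=[0,14,14] → #  [on edge]
    (3,1)@(7, 3): e=[4,10,14] → #
    (4,1)@(9, 3): e=[8,6,14] → #
    (5,1)@(11, 3): e=[12,2,14] → #
    (6,1)@(13, 3): e=[16,-2,14] → ·
    (1,2)@(3, 5): e=[0,42,-14] → ·  [on edge]
    (2,2)@(5, 5): e=[4,38,-14] → ·
    (3,2)@(7, 5): e=[8,34,-14] → ·
    (4,2)@(9, 5): e=[12,30,-14] → ·
    (5,2)@(11, 5): e=[16,26,-14] → ·
    (0,3)@(1, 7): e=[0,70,-42] → ·  [on edge]
  covered (4 px):
    · · · · · · · · · · · ·
    · · # # # # · · · · · ·
    · · · · · · · · · · · ·
    · · · · · · · · · · · ·
    · · · · · · · · · · · ·

Final: [[2,1],[3,1],[4,1],[5,1]]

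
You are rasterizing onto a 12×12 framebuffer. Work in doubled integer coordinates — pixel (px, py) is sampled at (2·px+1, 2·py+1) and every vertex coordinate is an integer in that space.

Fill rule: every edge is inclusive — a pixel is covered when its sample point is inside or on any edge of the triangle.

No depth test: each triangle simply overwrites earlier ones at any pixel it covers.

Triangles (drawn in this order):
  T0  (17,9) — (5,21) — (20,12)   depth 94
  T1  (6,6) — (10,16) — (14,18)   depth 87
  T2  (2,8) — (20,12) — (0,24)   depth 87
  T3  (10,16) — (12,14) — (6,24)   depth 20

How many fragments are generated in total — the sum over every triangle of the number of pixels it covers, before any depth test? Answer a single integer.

T0:
  2·area = 72  (B↔C swapped to make it positive)
  edge (17, 9)→(20, 12): d=(3,3) inclusive
  edge (20, 12)→(5, 21): d=(-15,9) inclusive
  edge (5, 21)→(17, 9): d=(12,-12) inclusive
    (4,0)@(9, 1): e=[0,264,-192] → .  [on edge]
    (5,1)@(11, 3): e=[0,216,-144] → .  [on edge]
    (11,1)@(23, 3): e=[-36,108,0] → .  [on edge]
    (6,2)@(13, 5): e=[0,168,-96] → .  [on edge]
    (10,2)@(21, 5): e=[-24,96,0] → .  [on edge]
    (7,3)@(15, 7): e=[0,120,-48] → .  [on edge]
    (9,3)@(19, 7): e=[-12,84,0] → .  [on edge]
    (8,4)@(17, 9): e=[0,72,0] → X  [on edge]
    (9,4)@(19, 9): e=[-6,54,24] → .
    (7,5)@(15, 11): e=[12,60,0] → X  [on edge]
    (9,5)@(19, 11): e=[0,24,48] → X  [on edge]
    (10,5)@(21, 11): e=[-6,6,72] → .
    (6,6)@(13, 13): e=[24,48,0] → X  [on edge]
    (10,6)@(21, 13): e=[0,-24,96] → .  [on edge]
    (5,7)@(11, 15): e=[36,36,0] → X  [on edge]
    (7,7)@(15, 15): e=[24,0,48] → X  [on edge]
    (11,7)@(23, 15): e=[0,-72,144] → .  [on edge]
    (4,8)@(9, 17): e=[48,24,0] → X  [on edge]
    (3,9)@(7, 19): e=[60,12,0] → X  [on edge]
    (2,10)@(5, 21): e=[72,0,0] → X  [on edge]
    (1,11)@(3, 23): e=[84,-12,0] → .  [on edge]
  covered (14 px):
    . . . . . . . . . . . .
    . . . . . . . . . . . .
    . . . . . . . . . . . .
    . . . . . . . . . . . .
    . . . . . . . . X . . .
    . . . . . . . X X X . .
    . . . . . . X X X . . .
    . . . . . X X X . . . .
    . . . . X X . . . . . .
    . . . X . . . . . . . .
    . . X . . . . . . . . .
    . . . . . . . . . . . .
T1:
  2·area = 32  (B↔C swapped to make it positive)
  edge (6, 6)→(14, 18): d=(8,12) inclusive
  edge (14, 18)→(10, 16): d=(-4,-2) inclusive
  edge (10, 16)→(6, 6): d=(-4,-10) inclusive
    (4,5)@(9, 11): e=[4,18,10] → X
    (5,5)@(11, 11): e=[-20,22,30] → .
    (4,6)@(9, 13): e=[20,10,2] → X
    (5,6)@(11, 13): e=[-4,14,22] → .
    (4,7)@(9, 15): e=[36,2,-6] → .
    (5,7)@(11, 15): e=[12,6,14] → X
    (6,7)@(13, 15): e=[-12,10,34] → .
    (5,8)@(11, 17): e=[28,-2,6] → .
    (6,8)@(13, 17): e=[4,2,26] → X
    (7,8)@(15, 17): e=[-20,6,46] → .
    (6,9)@(13, 19): e=[20,-6,18] → .
  covered (4 px):
    . . . . . . . . . . . .
    . . . . . . . . . . . .
    . . . . . . . . . . . .
    . . . . . . . . . . . .
    . . . . . . . . . . . .
    . . . . X . . . . . . .
    . . . . X . . . . . . .
    . . . . . X . . . . . .
    . . . . . . X . . . . .
    . . . . . . . . . . . .
    . . . . . . . . . . . .
    . . . . . . . . . . . .
T2:
  2·area = 296
  edge (2, 8)→(20, 12): d=(18,4) inclusive
  edge (20, 12)→(0, 24): d=(-20,12) inclusive
  edge (0, 24)→(2, 8): d=(2,-16) inclusive
    (1,4)@(3, 9): e=[14,264,18] → X
    (2,4)@(5, 9): e=[6,240,50] → X
    (3,4)@(7, 9): e=[-2,216,82] → .
    (1,5)@(3, 11): e=[50,224,22] → X
    (3,5)@(7, 11): e=[34,176,86] → X
    (4,5)@(9, 11): e=[26,152,118] → X
    (5,5)@(11, 11): e=[18,128,150] → X
    (6,5)@(13, 11): e=[10,104,182] → X
    (7,5)@(15, 11): e=[2,80,214] → X
    (8,5)@(17, 11): e=[-6,56,246] → .
    (1,6)@(3, 13): e=[86,184,26] → X
    (8,6)@(17, 13): e=[30,16,250] → X
    (7,7)@(15, 15): e=[74,0,222] → X  [on edge]
    (2,10)@(5, 21): e=[222,0,74] → X  [on edge]
  covered (38 px):
    . . . . . . . . . . . .
    . . . . . . . . . . . .
    . . . . . . . . . . . .
    . . . . . . . . . . . .
    . X X . . . . . . . . .
    . X X X X X X X . . . .
    . X X X X X X X X . . .
    . X X X X X X X . . . .
    X X X X X X . . . . . .
    X X X X . . . . . . . .
    X X X . . . . . . . . .
    X . . . . . . . . . . .
T3:
  2·area = 8
  edge (10, 16)→(12, 14): d=(2,-2) inclusive
  edge (12, 14)→(6, 24): d=(-6,10) inclusive
  edge (6, 24)→(10, 16): d=(4,-8) inclusive
    (11,1)@(23, 3): e=[0,-44,52] → .  [on edge]
    (10,2)@(21, 5): e=[0,-36,44] → .  [on edge]
    (9,3)@(19, 7): e=[0,-28,36] → .  [on edge]
    (7,4)@(15, 9): e=[-4,0,12] → .  [on edge]
    (8,4)@(17, 9): e=[0,-20,28] → .  [on edge]
    (7,5)@(15, 11): e=[0,-12,20] → .  [on edge]
    (6,6)@(13, 13): e=[0,-4,12] → .  [on edge]
    (5,7)@(11, 15): e=[0,4,4] → X  [on edge]
    (6,7)@(13, 15): e=[4,-16,20] → .
    (4,8)@(9, 17): e=[0,12,-4] → .  [on edge]
    (5,8)@(11, 17): e=[4,-8,12] → .
    (3,9)@(7, 19): e=[0,20,-12] → .  [on edge]
    (4,9)@(9, 19): e=[4,0,4] → X  [on edge]
    (2,10)@(5, 21): e=[0,28,-20] → .  [on edge]
    (1,11)@(3, 23): e=[0,36,-28] → .  [on edge]
  covered (2 px):
    . . . . . . . . . . . .
    . . . . . . . . . . . .
    . . . . . . . . . . . .
    . . . . . . . . . . . .
    . . . . . . . . . . . .
    . . . . . . . . . . . .
    . . . . . . . . . . . .
    . . . . . X . . . . . .
    . . . . . . . . . . . .
    . . . . X . . . . . . .
    . . . . . . . . . . . .
    . . . . . . . . . . . .

Result: 58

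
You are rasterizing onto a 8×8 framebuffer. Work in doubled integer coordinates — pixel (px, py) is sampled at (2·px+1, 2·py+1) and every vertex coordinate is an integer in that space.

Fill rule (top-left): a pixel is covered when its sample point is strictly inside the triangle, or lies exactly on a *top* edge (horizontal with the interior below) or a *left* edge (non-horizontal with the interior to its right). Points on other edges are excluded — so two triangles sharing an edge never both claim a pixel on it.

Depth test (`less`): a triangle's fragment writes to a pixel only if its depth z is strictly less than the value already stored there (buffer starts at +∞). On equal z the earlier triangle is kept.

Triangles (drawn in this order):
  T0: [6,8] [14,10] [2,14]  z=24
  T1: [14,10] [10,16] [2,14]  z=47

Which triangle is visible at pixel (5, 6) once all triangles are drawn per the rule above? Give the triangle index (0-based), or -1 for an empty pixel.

T0:
  2·area = 56
  edge (6, 8)→(14, 10): d=(8,2) right/bottom  bias=-1
  edge (14, 10)→(2, 14): d=(-12,4) right/bottom  bias=-1
  edge (2, 14)→(6, 8): d=(4,-6) top-left  bias=+0
    (3,4)@(7, 9): e=[6,40,10] → #
    (4,4)@(9, 9): e=[2,32,22] → #
    (5,4)@(11, 9): e=[-2,24,34] → ·
    (2,5)@(5, 11): e=[26,24,6] → #
    (5,5)@(11, 11): e=[14,0,42] → ·  [on edge]
    (1,6)@(3, 13): e=[46,8,2] → #
    (2,6)@(5, 13): e=[42,0,14] → ·  [on edge]
    (3,6)@(7, 13): e=[38,-8,26] → ·
    (4,6)@(9, 13): e=[34,-16,38] → ·
    (1,7)@(3, 15): e=[62,-16,10] → ·
  covered (6 px):
    · · · · · · · ·
    · · · · · · · ·
    · · · · · · · ·
    · · · · · · · ·
    · · · # # · · ·
    · · # # # · · ·
    · # · · · · · ·
    · · · · · · · ·
T1:
  2·area = 56
  edge (14, 10)→(10, 16): d=(-4,6) right/bottom  bias=-1
  edge (10, 16)→(2, 14): d=(-8,-2) top-left  bias=+0
  edge (2, 14)→(14, 10): d=(12,-4) top-left  bias=+0
    (5,5)@(11, 11): e=[14,42,0] → #  [on edge]
    (6,5)@(13, 11): e=[2,46,8] → #
    (7,5)@(15, 11): e=[-10,50,16] → ·
    (2,6)@(5, 13): e=[42,14,0] → #  [on edge]
    (3,6)@(7, 13): e=[30,18,8] → #
    (4,6)@(9, 13): e=[18,22,16] → #
    (6,6)@(13, 13): e=[-6,30,32] → ·
    (2,7)@(5, 15): e=[34,-2,24] → ·
    (3,7)@(7, 15): e=[22,2,32] → #
    (5,7)@(11, 15): e=[-2,10,48] → ·
  covered (8 px):
    · · · · · · · ·
    · · · · · · · ·
    · · · · · · · ·
    · · · · · · · ·
    · · · · · · · ·
    · · · · · # # ·
    · · # # # # · ·
    · · · # # · · ·

Z-buffer (winner per pixel, '.' = empty):
  . . . . . . . .
  . . . . . . . .
  . . . . . . . .
  . . . . . . . .
  . . . 0 0 . . .
  . . 0 0 0 1 1 .
  . 0 1 1 1 1 . .
  . . . 1 1 . . .

Answer: 1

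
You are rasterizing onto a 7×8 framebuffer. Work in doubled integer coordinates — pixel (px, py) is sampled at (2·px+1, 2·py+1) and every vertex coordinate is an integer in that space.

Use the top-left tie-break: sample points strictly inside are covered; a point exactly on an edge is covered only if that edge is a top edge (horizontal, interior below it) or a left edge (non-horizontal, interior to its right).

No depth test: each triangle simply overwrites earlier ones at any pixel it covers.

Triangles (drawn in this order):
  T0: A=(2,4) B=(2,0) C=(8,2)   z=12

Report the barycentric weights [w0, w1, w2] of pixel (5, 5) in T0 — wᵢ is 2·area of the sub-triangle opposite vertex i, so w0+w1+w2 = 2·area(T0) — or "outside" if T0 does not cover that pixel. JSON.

T0:
  2·area = 24
  edge (2, 4)→(2, 0): d=(0,-4) top-left  bias=+0
  edge (2, 0)→(8, 2): d=(6,2) right/bottom  bias=-1
  edge (8, 2)→(2, 4): d=(-6,2) right/bottom  bias=-1
    (1,0)@(3, 1): e=[4,4,16] → X
    (2,0)@(5, 1): e=[12,0,12] → .  [on edge]
    (5,0)@(11, 1): e=[36,-12,0] → .  [on edge]
    (1,1)@(3, 3): e=[4,16,4] → X
    (2,1)@(5, 3): e=[12,12,0] → .  [on edge]
    (5,1)@(11, 3): e=[36,0,-12] → .  [on edge]
    (1,2)@(3, 5): e=[4,28,-8] → .
  covered (2 px):
    . X . . . . .
    . X . . . . .
    . . . . . . .
    . . . . . . .
    . . . . . . .
    . . . . . . .
    . . . . . . .
    . . . . . . .

Result: "outside"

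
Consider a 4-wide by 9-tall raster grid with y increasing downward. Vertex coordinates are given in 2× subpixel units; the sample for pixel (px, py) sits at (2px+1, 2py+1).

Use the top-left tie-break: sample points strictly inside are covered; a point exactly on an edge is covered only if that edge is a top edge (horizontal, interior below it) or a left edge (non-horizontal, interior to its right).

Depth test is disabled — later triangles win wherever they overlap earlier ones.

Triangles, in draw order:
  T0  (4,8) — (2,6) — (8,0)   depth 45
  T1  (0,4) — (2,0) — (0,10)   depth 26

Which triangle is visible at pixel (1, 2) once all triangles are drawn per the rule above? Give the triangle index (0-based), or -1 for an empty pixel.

T0:
  2·area = 24
  edge (4, 8)→(2, 6): d=(-2,-2) top-left  bias=+0
  edge (2, 6)→(8, 0): d=(6,-6) top-left  bias=+0
  edge (8, 0)→(4, 8): d=(-4,8) right/bottom  bias=-1
    (3,0)@(7, 1): e=[20,0,4] → #  [on edge]
    (2,1)@(5, 3): e=[12,0,12] → #  [on edge]
    (3,1)@(7, 3): e=[16,12,-4] → ·
    (0,2)@(1, 5): e=[0,-12,36] → ·  [on edge]
    (1,2)@(3, 5): e=[4,0,20] → #  [on edge]
    (3,2)@(7, 5): e=[12,24,-12] → ·
    (0,3)@(1, 7): e=[-4,0,28] → ·  [on edge]
    (1,3)@(3, 7): e=[0,12,12] → #  [on edge]
    (2,3)@(5, 7): e=[4,24,-4] → ·
    (1,4)@(3, 9): e=[-4,24,4] → ·
    (2,4)@(5, 9): e=[0,36,-12] → ·  [on edge]
    (3,5)@(7, 11): e=[0,60,-36] → ·  [on edge]
  covered (5 px):
    · · · #
    · · # ·
    · # # ·
    · # · ·
    · · · ·
    · · · ·
    · · · ·
    · · · ·
    · · · ·
T1:
  2·area = 12
  edge (0, 4)→(2, 0): d=(2,-4) top-left  bias=+0
  edge (2, 0)→(0, 10): d=(-2,10) right/bottom  bias=-1
  edge (0, 10)→(0, 4): d=(0,-6) top-left  bias=+0
    (0,1)@(1, 3): e=[2,4,6] → #
    (1,1)@(3, 3): e=[10,-16,18] → ·
    (0,2)@(1, 5): e=[6,0,6] → ·  [on edge]
  covered (1 px):
    · · · ·
    # · · ·
    · · · ·
    · · · ·
    · · · ·
    · · · ·
    · · · ·
    · · · ·
    · · · ·

Z-buffer (winner per pixel, '.' = empty):
  . . . 0
  1 . 0 .
  . 0 0 .
  . 0 . .
  . . . .
  . . . .
  . . . .
  . . . .
  . . . .

Result: 0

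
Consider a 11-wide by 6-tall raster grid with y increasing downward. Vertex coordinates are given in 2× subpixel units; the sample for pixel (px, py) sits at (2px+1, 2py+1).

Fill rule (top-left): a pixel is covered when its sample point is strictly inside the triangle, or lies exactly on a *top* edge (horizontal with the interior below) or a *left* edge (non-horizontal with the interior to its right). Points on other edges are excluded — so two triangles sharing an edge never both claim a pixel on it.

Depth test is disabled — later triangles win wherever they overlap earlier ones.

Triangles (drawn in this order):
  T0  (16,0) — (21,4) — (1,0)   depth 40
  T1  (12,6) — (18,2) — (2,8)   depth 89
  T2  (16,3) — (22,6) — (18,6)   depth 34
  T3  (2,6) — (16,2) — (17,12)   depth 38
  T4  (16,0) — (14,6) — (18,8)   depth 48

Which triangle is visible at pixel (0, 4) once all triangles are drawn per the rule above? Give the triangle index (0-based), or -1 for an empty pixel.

T0:
  2·area = 60
  edge (16, 0)→(21, 4): d=(5,4) right/bottom  bias=-1
  edge (21, 4)→(1, 0): d=(-20,-4) top-left  bias=+0
  edge (1, 0)→(16, 0): d=(15,0) top-left  bias=+0
    (3,0)@(7, 1): e=[41,4,15] → #
    (4,0)@(9, 1): e=[33,12,15] → #
    (5,0)@(11, 1): e=[25,20,15] → #
    (6,0)@(13, 1): e=[17,28,15] → #
    (7,0)@(15, 1): e=[9,36,15] → #
    (8,0)@(17, 1): e=[1,44,15] → #
    (9,0)@(19, 1): e=[-7,52,15] → ·
    (3,1)@(7, 3): e=[51,-36,45] → ·
    (4,1)@(9, 3): e=[43,-28,45] → ·
    (5,1)@(11, 3): e=[35,-20,45] → ·
    (6,1)@(13, 3): e=[27,-12,45] → ·
    (7,1)@(15, 3): e=[19,-4,45] → ·
  covered (8 px):
    · · · # # # # # # · ·
    · · · · · · · · # # ·
    · · · · · · · · · · ·
    · · · · · · · · · · ·
    · · · · · · · · · · ·
    · · · · · · · · · · ·
T1:
  2·area = 28  (B↔C swapped to make it positive)
  edge (12, 6)→(2, 8): d=(-10,2) right/bottom  bias=-1
  edge (2, 8)→(18, 2): d=(16,-6) top-left  bias=+0
  edge (18, 2)→(12, 6): d=(-6,4) right/bottom  bias=-1
    (5,2)@(11, 5): e=[12,6,10] → #
    (6,2)@(13, 5): e=[8,18,2] → #
    (7,2)@(15, 5): e=[4,30,-6] → ·
    (8,2)@(17, 5): e=[0,42,-14] → ·  [on edge]
    (2,3)@(5, 7): e=[4,2,22] → #
    (3,3)@(7, 7): e=[0,14,14] → ·  [on edge]
    (5,3)@(11, 7): e=[-8,38,-2] → ·
    (6,3)@(13, 7): e=[-12,50,-10] → ·
    (2,4)@(5, 9): e=[-16,34,10] → ·
  covered (3 px):
    · · · · · · · · · · ·
    · · · · · · · · · · ·
    · · · · · # # · · · ·
    · · # · · · · · · · ·
    · · · · · · · · · · ·
    · · · · · · · · · · ·
T2:
  2·area = 12
  edge (16, 3)→(22, 6): d=(6,3) right/bottom  bias=-1
  edge (22, 6)→(18, 6): d=(-4,0) right/bottom  bias=-1
  edge (18, 6)→(16, 3): d=(-2,-3) top-left  bias=+0
    (9,2)@(19, 5): e=[3,4,5] → #
    (10,2)@(21, 5): e=[-3,4,11] → ·
    (9,3)@(19, 7): e=[15,-4,1] → ·
  covered (1 px):
    · · · · · · · · · · ·
    · · · · · · · · · · ·
    · · · · · · · · · # ·
    · · · · · · · · · · ·
    · · · · · · · · · · ·
    · · · · · · · · · · ·
T3:
  2·area = 144
  edge (2, 6)→(16, 2): d=(14,-4) top-left  bias=+0
  edge (16, 2)→(17, 12): d=(1,10) right/bottom  bias=-1
  edge (17, 12)→(2, 6): d=(-15,-6) top-left  bias=+0
    (6,1)@(13, 3): e=[2,31,111] → #
    (7,1)@(15, 3): e=[10,11,123] → #
    (8,1)@(17, 3): e=[18,-9,135] → ·
    (3,2)@(7, 5): e=[6,93,45] → #
    (4,2)@(9, 5): e=[14,73,57] → #
    (5,2)@(11, 5): e=[22,53,69] → #
    (8,2)@(17, 5): e=[46,-7,105] → ·
    (2,3)@(5, 7): e=[26,115,3] → #
    (8,3)@(17, 7): e=[74,-5,75] → ·
    (2,4)@(5, 9): e=[54,117,-27] → ·
    (3,4)@(7, 9): e=[62,97,-15] → ·
    (4,4)@(9, 9): e=[70,77,-3] → ·
  covered (17 px):
    · · · · · · · · · · ·
    · · · · · · # # · · ·
    · · · # # # # # · · ·
    · · # # # # # # · · ·
    · · · · · # # # · · ·
    · · · · · · · # · · ·
T4:
  2·area = 28  (B↔C swapped to make it positive)
  edge (16, 0)→(18, 8): d=(2,8) right/bottom  bias=-1
  edge (18, 8)→(14, 6): d=(-4,-2) top-left  bias=+0
  edge (14, 6)→(16, 0): d=(2,-6) top-left  bias=+0
    (7,1)@(15, 3): e=[14,14,0] → #  [on edge]
    (8,1)@(17, 3): e=[-2,18,12] → ·
    (7,2)@(15, 5): e=[18,6,4] → #
    (8,2)@(17, 5): e=[2,10,16] → #
    (9,2)@(19, 5): e=[-14,14,28] → ·
    (7,3)@(15, 7): e=[22,-2,8] → ·
    (8,3)@(17, 7): e=[6,2,20] → #
    (9,3)@(19, 7): e=[-10,6,32] → ·
    (6,4)@(13, 9): e=[42,-14,0] → ·  [on edge]
    (8,4)@(17, 9): e=[10,-6,24] → ·
  covered (4 px):
    · · · · · · · · · · ·
    · · · · · · · # · · ·
    · · · · · · · # # · ·
    · · · · · · · · # · ·
    · · · · · · · · · · ·
    · · · · · · · · · · ·

Z-buffer (winner per pixel, '.' = empty):
  . . . 0 0 0 0 0 0 . .
  . . . . . . 3 4 0 0 .
  . . . 3 3 3 3 4 4 2 .
  . . 3 3 3 3 3 3 4 . .
  . . . . . 3 3 3 . . .
  . . . . . . . 3 . . .

Final: -1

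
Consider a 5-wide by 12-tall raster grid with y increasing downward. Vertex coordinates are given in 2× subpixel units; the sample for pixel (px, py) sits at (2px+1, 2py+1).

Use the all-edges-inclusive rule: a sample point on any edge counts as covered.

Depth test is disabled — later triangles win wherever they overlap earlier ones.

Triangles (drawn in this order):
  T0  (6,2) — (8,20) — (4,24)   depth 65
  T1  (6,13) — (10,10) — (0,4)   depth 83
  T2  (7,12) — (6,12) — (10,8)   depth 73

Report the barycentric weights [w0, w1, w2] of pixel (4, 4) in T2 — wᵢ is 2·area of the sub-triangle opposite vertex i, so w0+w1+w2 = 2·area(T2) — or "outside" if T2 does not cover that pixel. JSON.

T0:
  2·area = 80
  edge (6, 2)→(8, 20): d=(2,18) inclusive
  edge (8, 20)→(4, 24): d=(-4,4) inclusive
  edge (4, 24)→(6, 2): d=(2,-22) inclusive
    (3,5)@(7, 11): e=[0,40,40] → #  [on edge]
    (4,5)@(9, 11): e=[-36,32,84] → ·
    (2,6)@(5, 13): e=[40,40,0] → #  [on edge]
    (4,6)@(9, 13): e=[-32,24,88] → ·
    (2,7)@(5, 15): e=[44,32,4] → #
    (4,7)@(9, 15): e=[-28,16,92] → ·
    (2,8)@(5, 17): e=[48,24,8] → #
    (4,8)@(9, 17): e=[-24,8,96] → ·
    (2,9)@(5, 19): e=[52,16,12] → #
    (4,9)@(9, 19): e=[-20,0,100] → ·  [on edge]
    (2,10)@(5, 21): e=[56,8,16] → #
    (3,10)@(7, 21): e=[20,0,60] → #  [on edge]
    (2,11)@(5, 23): e=[60,0,20] → #  [on edge]
  covered (12 px):
    · · · · ·
    · · · · ·
    · · · · ·
    · · · · ·
    · · · · ·
    · · · # ·
    · · # # ·
    · · # # ·
    · · # # ·
    · · # # ·
    · · # # ·
    · · # · ·
T1:
  2·area = 54  (B↔C swapped to make it positive)
  edge (6, 13)→(0, 4): d=(-6,-9) inclusive
  edge (0, 4)→(10, 10): d=(10,6) inclusive
  edge (10, 10)→(6, 13): d=(-4,3) inclusive
    (0,2)@(1, 5): e=[3,4,47] → #
    (1,2)@(3, 5): e=[21,-8,41] → ·
    (0,3)@(1, 7): e=[-9,24,39] → ·
    (1,3)@(3, 7): e=[9,12,33] → #
    (2,3)@(5, 7): e=[27,0,27] → #  [on edge]
    (3,3)@(7, 7): e=[45,-12,21] → ·
    (1,4)@(3, 9): e=[-3,32,25] → ·
    (2,4)@(5, 9): e=[15,20,19] → #
    (3,4)@(7, 9): e=[33,8,13] → #
    (4,4)@(9, 9): e=[51,-4,7] → ·
    (2,5)@(5, 11): e=[3,40,11] → #
    (4,5)@(9, 11): e=[39,16,-1] → ·
  covered (7 px):
    · · · · ·
    · · · · ·
    # · · · ·
    · # # · ·
    · · # # ·
    · · # # ·
    · · · · ·
    · · · · ·
    · · · · ·
    · · · · ·
    · · · · ·
    · · · · ·
T2:
  2·area = 4
  edge (7, 12)→(6, 12): d=(-1,0) inclusive
  edge (6, 12)→(10, 8): d=(4,-4) inclusive
  edge (10, 8)→(7, 12): d=(-3,4) inclusive
    (4,4)@(9, 9): e=[3,0,1] → #  [on edge]
    (3,5)@(7, 11): e=[1,0,3] → #  [on edge]
    (4,5)@(9, 11): e=[1,8,-5] → ·
    (2,6)@(5, 13): e=[-1,0,5] → ·  [on edge]
    (3,6)@(7, 13): e=[-1,8,-3] → ·
    (1,7)@(3, 15): e=[-3,0,7] → ·  [on edge]
    (0,8)@(1, 17): e=[-5,0,9] → ·  [on edge]
  covered (2 px):
    · · · · ·
    · · · · ·
    · · · · ·
    · · · · ·
    · · · · #
    · · · # ·
    · · · · ·
    · · · · ·
    · · · · ·
    · · · · ·
    · · · · ·
    · · · · ·

Result: [0,1,3]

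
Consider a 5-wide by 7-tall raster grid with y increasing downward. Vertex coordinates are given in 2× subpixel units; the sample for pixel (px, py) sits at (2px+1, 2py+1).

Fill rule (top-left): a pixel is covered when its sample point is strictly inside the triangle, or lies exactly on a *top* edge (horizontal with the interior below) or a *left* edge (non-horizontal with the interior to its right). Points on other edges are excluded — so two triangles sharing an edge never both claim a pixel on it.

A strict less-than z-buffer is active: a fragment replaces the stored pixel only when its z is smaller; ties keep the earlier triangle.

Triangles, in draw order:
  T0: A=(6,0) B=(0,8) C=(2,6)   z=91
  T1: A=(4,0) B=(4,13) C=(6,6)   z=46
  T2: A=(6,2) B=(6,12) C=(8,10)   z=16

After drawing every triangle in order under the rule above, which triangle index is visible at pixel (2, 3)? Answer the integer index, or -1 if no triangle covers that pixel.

T0:
  2·area = 4  (B↔C swapped to make it positive)
  edge (6, 0)→(2, 6): d=(-4,6) right/bottom  bias=-1
  edge (2, 6)→(0, 8): d=(-2,2) right/bottom  bias=-1
  edge (0, 8)→(6, 0): d=(6,-8) top-left  bias=+0
    (3,0)@(7, 1): e=[-10,0,14] → ·  [on edge]
    (2,1)@(5, 3): e=[-6,0,10] → ·  [on edge]
    (1,2)@(3, 5): e=[-2,0,6] → ·  [on edge]
    (0,3)@(1, 7): e=[2,0,2] → ·  [on edge]
  covered (0 px):
    · · · · ·
    · · · · ·
    · · · · ·
    · · · · ·
    · · · · ·
    · · · · ·
    · · · · ·
T1:
  2·area = 26  (B↔C swapped to make it positive)
  edge (4, 0)→(6, 6): d=(2,6) right/bottom  bias=-1
  edge (6, 6)→(4, 13): d=(-2,7) right/bottom  bias=-1
  edge (4, 13)→(4, 0): d=(0,-13) top-left  bias=+0
    (2,1)@(5, 3): e=[0,13,13] → ·  [on edge]
    (2,2)@(5, 5): e=[4,9,13] → #
    (3,2)@(7, 5): e=[-8,-5,39] → ·
    (2,3)@(5, 7): e=[8,5,13] → #
    (3,3)@(7, 7): e=[-4,-9,39] → ·
    (2,4)@(5, 9): e=[12,1,13] → #
    (3,4)@(7, 9): e=[0,-13,39] → ·  [on edge]
    (2,5)@(5, 11): e=[16,-3,13] → ·
  covered (3 px):
    · · · · ·
    · · · · ·
    · · # · ·
    · · # · ·
    · · # · ·
    · · · · ·
    · · · · ·
T2:
  2·area = 20  (B↔C swapped to make it positive)
  edge (6, 2)→(8, 10): d=(2,8) right/bottom  bias=-1
  edge (8, 10)→(6, 12): d=(-2,2) right/bottom  bias=-1
  edge (6, 12)→(6, 2): d=(0,-10) top-left  bias=+0
    (3,3)@(7, 7): e=[2,8,10] → #
    (4,3)@(9, 7): e=[-14,4,30] → ·
    (3,4)@(7, 9): e=[6,4,10] → #
    (4,4)@(9, 9): e=[-10,0,30] → ·  [on edge]
    (3,5)@(7, 11): e=[10,0,10] → ·  [on edge]
    (2,6)@(5, 13): e=[30,0,-10] → ·  [on edge]
  covered (2 px):
    · · · · ·
    · · · · ·
    · · · · ·
    · · · # ·
    · · · # ·
    · · · · ·
    · · · · ·

Z-buffer (winner per pixel, '.' = empty):
  . . . . .
  . . . . .
  . . 1 . .
  . . 1 2 .
  . . 1 2 .
  . . . . .
  . . . . .

Answer: 1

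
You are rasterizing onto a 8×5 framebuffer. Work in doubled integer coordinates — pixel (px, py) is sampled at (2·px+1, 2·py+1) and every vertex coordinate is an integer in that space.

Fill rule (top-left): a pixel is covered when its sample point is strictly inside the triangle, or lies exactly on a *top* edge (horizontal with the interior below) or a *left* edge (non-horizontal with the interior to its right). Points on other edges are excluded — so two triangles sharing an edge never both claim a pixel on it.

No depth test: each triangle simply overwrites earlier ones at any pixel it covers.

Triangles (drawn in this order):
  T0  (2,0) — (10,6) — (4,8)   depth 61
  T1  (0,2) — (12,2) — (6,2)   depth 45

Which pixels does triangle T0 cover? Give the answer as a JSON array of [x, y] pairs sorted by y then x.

T0:
  2·area = 52
  edge (2, 0)→(10, 6): d=(8,6) right/bottom  bias=-1
  edge (10, 6)→(4, 8): d=(-6,2) right/bottom  bias=-1
  edge (4, 8)→(2, 0): d=(-2,-8) top-left  bias=+0
    (1,0)@(3, 1): e=[2,44,6] → #
    (2,0)@(5, 1): e=[-10,40,22] → ·
    (1,1)@(3, 3): e=[18,32,2] → #
    (2,1)@(5, 3): e=[6,28,18] → #
    (3,1)@(7, 3): e=[-6,24,34] → ·
    (1,2)@(3, 5): e=[34,20,-2] → ·
    (2,2)@(5, 5): e=[22,16,14] → #
    (3,2)@(7, 5): e=[10,12,30] → #
    (4,2)@(9, 5): e=[-2,8,46] → ·
    (6,2)@(13, 5): e=[-26,0,78] → ·  [on edge]
    (2,3)@(5, 7): e=[38,4,10] → #
    (3,3)@(7, 7): e=[26,0,26] → ·  [on edge]
    (0,4)@(1, 9): e=[78,0,-26] → ·  [on edge]
  covered (6 px):
    · # · · · · · ·
    · # # · · · · ·
    · · # # · · · ·
    · · # · · · · ·
    · · · · · · · ·
T1:
  degenerate (2·area = 0) — covers nothing

Final: [[1,0],[1,1],[2,1],[2,2],[3,2],[2,3]]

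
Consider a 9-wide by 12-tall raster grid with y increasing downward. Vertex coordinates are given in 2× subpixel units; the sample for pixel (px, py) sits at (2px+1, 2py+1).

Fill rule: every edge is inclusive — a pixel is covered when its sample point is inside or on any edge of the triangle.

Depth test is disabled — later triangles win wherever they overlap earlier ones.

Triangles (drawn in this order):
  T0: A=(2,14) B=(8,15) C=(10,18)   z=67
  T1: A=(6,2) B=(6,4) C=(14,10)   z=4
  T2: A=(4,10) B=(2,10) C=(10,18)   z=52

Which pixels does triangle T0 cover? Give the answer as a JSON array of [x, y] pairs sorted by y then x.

T0:
  2·area = 16
  edge (2, 14)→(8, 15): d=(6,1) inclusive
  edge (8, 15)→(10, 18): d=(2,3) inclusive
  edge (10, 18)→(2, 14): d=(-8,-4) inclusive
    (2,7)@(5, 15): e=[3,9,4] → X
    (3,7)@(7, 15): e=[1,3,12] → X
    (4,7)@(9, 15): e=[-1,-3,20] → .
    (2,8)@(5, 17): e=[15,13,-12] → .
    (3,8)@(7, 17): e=[13,7,-4] → .
    (4,8)@(9, 17): e=[11,1,4] → X
    (5,8)@(11, 17): e=[9,-5,12] → .
    (4,9)@(9, 19): e=[23,5,-12] → .
  covered (3 px):
    . . . . . . . . .
    . . . . . . . . .
    . . . . . . . . .
    . . . . . . . . .
    . . . . . . . . .
    . . . . . . . . .
    . . . . . . . . .
    . . X X . . . . .
    . . . . X . . . .
    . . . . . . . . .
    . . . . . . . . .
    . . . . . . . . .
T1:
  2·area = 16  (B↔C swapped to make it positive)
  edge (6, 2)→(14, 10): d=(8,8) inclusive
  edge (14, 10)→(6, 4): d=(-8,-6) inclusive
  edge (6, 4)→(6, 2): d=(0,-2) inclusive
    (2,0)@(5, 1): e=[0,18,-2] → .  [on edge]
    (3,1)@(7, 3): e=[0,14,2] → X  [on edge]
    (4,1)@(9, 3): e=[-16,26,6] → .
    (3,2)@(7, 5): e=[16,-2,2] → .
    (4,2)@(9, 5): e=[0,10,6] → X  [on edge]
    (5,2)@(11, 5): e=[-16,22,10] → .
    (4,3)@(9, 7): e=[16,-6,6] → .
    (5,3)@(11, 7): e=[0,6,10] → X  [on edge]
    (6,3)@(13, 7): e=[-16,18,14] → .
    (5,4)@(11, 9): e=[16,-10,10] → .
    (6,4)@(13, 9): e=[0,2,14] → X  [on edge]
    (7,4)@(15, 9): e=[-16,14,18] → .
    (7,5)@(15, 11): e=[0,-2,18] → .  [on edge]
    (8,6)@(17, 13): e=[0,-6,22] → .  [on edge]
  covered (4 px):
    . . . . . . . . .
    . . . X . . . . .
    . . . . X . . . .
    . . . . . X . . .
    . . . . . . X . .
    . . . . . . . . .
    . . . . . . . . .
    . . . . . . . . .
    . . . . . . . . .
    . . . . . . . . .
    . . . . . . . . .
    . . . . . . . . .
T2:
  2·area = 16  (B↔C swapped to make it positive)
  edge (4, 10)→(10, 18): d=(6,8) inclusive
  edge (10, 18)→(2, 10): d=(-8,-8) inclusive
  edge (2, 10)→(4, 10): d=(2,0) inclusive
    (0,4)@(1, 9): e=[18,0,-2] → .  [on edge]
    (1,5)@(3, 11): e=[14,0,2] → X  [on edge]
    (2,5)@(5, 11): e=[-2,16,2] → .
    (1,6)@(3, 13): e=[26,-16,6] → .
    (2,6)@(5, 13): e=[10,0,6] → X  [on edge]
    (3,6)@(7, 13): e=[-6,16,6] → .
    (2,7)@(5, 15): e=[22,-16,10] → .
    (3,7)@(7, 15): e=[6,0,10] → X  [on edge]
    (4,7)@(9, 15): e=[-10,16,10] → .
    (3,8)@(7, 17): e=[18,-16,14] → .
    (4,8)@(9, 17): e=[2,0,14] → X  [on edge]
    (5,8)@(11, 17): e=[-14,16,14] → .
    (5,9)@(11, 19): e=[-2,0,18] → .  [on edge]
    (6,10)@(13, 21): e=[-6,0,22] → .  [on edge]
    (7,11)@(15, 23): e=[-10,0,26] → .  [on edge]
  covered (4 px):
    . . . . . . . . .
    . . . . . . . . .
    . . . . . . . . .
    . . . . . . . . .
    . . . . . . . . .
    . X . . . . . . .
    . . X . . . . . .
    . . . X . . . . .
    . . . . X . . . .
    . . . . . . . . .
    . . . . . . . . .
    . . . . . . . . .

Final: [[2,7],[3,7],[4,8]]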